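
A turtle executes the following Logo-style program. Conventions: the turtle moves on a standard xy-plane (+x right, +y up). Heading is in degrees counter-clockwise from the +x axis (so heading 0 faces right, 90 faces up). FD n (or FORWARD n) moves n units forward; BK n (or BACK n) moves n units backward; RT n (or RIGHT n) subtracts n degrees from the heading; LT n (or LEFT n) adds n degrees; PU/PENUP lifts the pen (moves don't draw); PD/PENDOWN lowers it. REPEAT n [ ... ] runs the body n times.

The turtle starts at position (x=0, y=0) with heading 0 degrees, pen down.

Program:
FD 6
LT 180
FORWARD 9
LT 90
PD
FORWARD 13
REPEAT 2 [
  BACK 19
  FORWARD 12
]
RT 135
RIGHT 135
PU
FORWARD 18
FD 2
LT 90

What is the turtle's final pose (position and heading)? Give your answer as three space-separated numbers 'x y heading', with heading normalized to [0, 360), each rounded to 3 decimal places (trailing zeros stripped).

Answer: 17 1 90

Derivation:
Executing turtle program step by step:
Start: pos=(0,0), heading=0, pen down
FD 6: (0,0) -> (6,0) [heading=0, draw]
LT 180: heading 0 -> 180
FD 9: (6,0) -> (-3,0) [heading=180, draw]
LT 90: heading 180 -> 270
PD: pen down
FD 13: (-3,0) -> (-3,-13) [heading=270, draw]
REPEAT 2 [
  -- iteration 1/2 --
  BK 19: (-3,-13) -> (-3,6) [heading=270, draw]
  FD 12: (-3,6) -> (-3,-6) [heading=270, draw]
  -- iteration 2/2 --
  BK 19: (-3,-6) -> (-3,13) [heading=270, draw]
  FD 12: (-3,13) -> (-3,1) [heading=270, draw]
]
RT 135: heading 270 -> 135
RT 135: heading 135 -> 0
PU: pen up
FD 18: (-3,1) -> (15,1) [heading=0, move]
FD 2: (15,1) -> (17,1) [heading=0, move]
LT 90: heading 0 -> 90
Final: pos=(17,1), heading=90, 7 segment(s) drawn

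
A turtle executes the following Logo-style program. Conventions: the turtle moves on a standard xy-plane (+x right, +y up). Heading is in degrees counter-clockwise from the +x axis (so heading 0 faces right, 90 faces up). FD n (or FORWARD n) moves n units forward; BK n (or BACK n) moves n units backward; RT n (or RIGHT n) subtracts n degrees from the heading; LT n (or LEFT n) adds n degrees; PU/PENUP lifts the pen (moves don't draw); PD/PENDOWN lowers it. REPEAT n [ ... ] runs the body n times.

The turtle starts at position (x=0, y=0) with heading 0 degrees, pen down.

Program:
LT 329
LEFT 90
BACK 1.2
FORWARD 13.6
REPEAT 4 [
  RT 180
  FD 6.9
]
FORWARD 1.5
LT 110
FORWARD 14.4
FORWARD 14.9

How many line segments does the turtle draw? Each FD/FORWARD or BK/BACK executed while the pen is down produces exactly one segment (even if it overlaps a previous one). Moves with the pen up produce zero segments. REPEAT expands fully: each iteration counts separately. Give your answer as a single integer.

Executing turtle program step by step:
Start: pos=(0,0), heading=0, pen down
LT 329: heading 0 -> 329
LT 90: heading 329 -> 59
BK 1.2: (0,0) -> (-0.618,-1.029) [heading=59, draw]
FD 13.6: (-0.618,-1.029) -> (6.386,10.629) [heading=59, draw]
REPEAT 4 [
  -- iteration 1/4 --
  RT 180: heading 59 -> 239
  FD 6.9: (6.386,10.629) -> (2.833,4.714) [heading=239, draw]
  -- iteration 2/4 --
  RT 180: heading 239 -> 59
  FD 6.9: (2.833,4.714) -> (6.386,10.629) [heading=59, draw]
  -- iteration 3/4 --
  RT 180: heading 59 -> 239
  FD 6.9: (6.386,10.629) -> (2.833,4.714) [heading=239, draw]
  -- iteration 4/4 --
  RT 180: heading 239 -> 59
  FD 6.9: (2.833,4.714) -> (6.386,10.629) [heading=59, draw]
]
FD 1.5: (6.386,10.629) -> (7.159,11.915) [heading=59, draw]
LT 110: heading 59 -> 169
FD 14.4: (7.159,11.915) -> (-6.976,14.662) [heading=169, draw]
FD 14.9: (-6.976,14.662) -> (-21.603,17.505) [heading=169, draw]
Final: pos=(-21.603,17.505), heading=169, 9 segment(s) drawn
Segments drawn: 9

Answer: 9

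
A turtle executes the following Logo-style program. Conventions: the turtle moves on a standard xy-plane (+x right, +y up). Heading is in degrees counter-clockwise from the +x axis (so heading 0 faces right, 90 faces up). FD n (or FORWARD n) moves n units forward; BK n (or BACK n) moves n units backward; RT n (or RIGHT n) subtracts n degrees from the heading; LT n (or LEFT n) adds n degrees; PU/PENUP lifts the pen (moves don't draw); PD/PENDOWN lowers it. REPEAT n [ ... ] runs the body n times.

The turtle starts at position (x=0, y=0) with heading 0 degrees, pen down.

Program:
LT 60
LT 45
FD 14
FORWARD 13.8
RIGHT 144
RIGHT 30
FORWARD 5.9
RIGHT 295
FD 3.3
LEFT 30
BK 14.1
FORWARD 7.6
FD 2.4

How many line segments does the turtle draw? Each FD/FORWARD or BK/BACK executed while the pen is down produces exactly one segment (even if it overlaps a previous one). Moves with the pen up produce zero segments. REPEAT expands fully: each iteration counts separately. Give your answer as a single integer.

Answer: 7

Derivation:
Executing turtle program step by step:
Start: pos=(0,0), heading=0, pen down
LT 60: heading 0 -> 60
LT 45: heading 60 -> 105
FD 14: (0,0) -> (-3.623,13.523) [heading=105, draw]
FD 13.8: (-3.623,13.523) -> (-7.195,26.853) [heading=105, draw]
RT 144: heading 105 -> 321
RT 30: heading 321 -> 291
FD 5.9: (-7.195,26.853) -> (-5.081,21.345) [heading=291, draw]
RT 295: heading 291 -> 356
FD 3.3: (-5.081,21.345) -> (-1.789,21.114) [heading=356, draw]
LT 30: heading 356 -> 26
BK 14.1: (-1.789,21.114) -> (-14.462,14.933) [heading=26, draw]
FD 7.6: (-14.462,14.933) -> (-7.631,18.265) [heading=26, draw]
FD 2.4: (-7.631,18.265) -> (-5.474,19.317) [heading=26, draw]
Final: pos=(-5.474,19.317), heading=26, 7 segment(s) drawn
Segments drawn: 7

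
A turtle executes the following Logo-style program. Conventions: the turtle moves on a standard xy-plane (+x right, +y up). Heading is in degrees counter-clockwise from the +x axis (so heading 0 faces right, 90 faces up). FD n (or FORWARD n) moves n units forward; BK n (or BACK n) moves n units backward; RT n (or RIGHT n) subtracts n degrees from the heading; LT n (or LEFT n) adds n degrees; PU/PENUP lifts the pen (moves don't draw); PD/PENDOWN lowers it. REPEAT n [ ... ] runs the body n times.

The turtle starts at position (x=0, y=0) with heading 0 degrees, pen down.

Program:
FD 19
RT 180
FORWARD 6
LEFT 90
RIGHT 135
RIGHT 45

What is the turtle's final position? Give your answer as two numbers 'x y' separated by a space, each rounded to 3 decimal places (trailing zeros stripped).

Answer: 13 0

Derivation:
Executing turtle program step by step:
Start: pos=(0,0), heading=0, pen down
FD 19: (0,0) -> (19,0) [heading=0, draw]
RT 180: heading 0 -> 180
FD 6: (19,0) -> (13,0) [heading=180, draw]
LT 90: heading 180 -> 270
RT 135: heading 270 -> 135
RT 45: heading 135 -> 90
Final: pos=(13,0), heading=90, 2 segment(s) drawn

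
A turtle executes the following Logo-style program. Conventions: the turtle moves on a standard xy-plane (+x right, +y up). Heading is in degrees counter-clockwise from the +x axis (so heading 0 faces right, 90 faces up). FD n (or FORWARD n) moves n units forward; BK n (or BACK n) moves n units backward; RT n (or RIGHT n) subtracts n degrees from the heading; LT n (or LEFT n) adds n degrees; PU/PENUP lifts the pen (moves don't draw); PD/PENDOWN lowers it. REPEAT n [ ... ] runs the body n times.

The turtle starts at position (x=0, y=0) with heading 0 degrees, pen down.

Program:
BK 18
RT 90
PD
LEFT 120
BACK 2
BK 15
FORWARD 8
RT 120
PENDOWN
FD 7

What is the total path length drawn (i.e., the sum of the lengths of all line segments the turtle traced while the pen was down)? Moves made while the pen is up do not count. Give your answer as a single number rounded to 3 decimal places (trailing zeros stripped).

Answer: 50

Derivation:
Executing turtle program step by step:
Start: pos=(0,0), heading=0, pen down
BK 18: (0,0) -> (-18,0) [heading=0, draw]
RT 90: heading 0 -> 270
PD: pen down
LT 120: heading 270 -> 30
BK 2: (-18,0) -> (-19.732,-1) [heading=30, draw]
BK 15: (-19.732,-1) -> (-32.722,-8.5) [heading=30, draw]
FD 8: (-32.722,-8.5) -> (-25.794,-4.5) [heading=30, draw]
RT 120: heading 30 -> 270
PD: pen down
FD 7: (-25.794,-4.5) -> (-25.794,-11.5) [heading=270, draw]
Final: pos=(-25.794,-11.5), heading=270, 5 segment(s) drawn

Segment lengths:
  seg 1: (0,0) -> (-18,0), length = 18
  seg 2: (-18,0) -> (-19.732,-1), length = 2
  seg 3: (-19.732,-1) -> (-32.722,-8.5), length = 15
  seg 4: (-32.722,-8.5) -> (-25.794,-4.5), length = 8
  seg 5: (-25.794,-4.5) -> (-25.794,-11.5), length = 7
Total = 50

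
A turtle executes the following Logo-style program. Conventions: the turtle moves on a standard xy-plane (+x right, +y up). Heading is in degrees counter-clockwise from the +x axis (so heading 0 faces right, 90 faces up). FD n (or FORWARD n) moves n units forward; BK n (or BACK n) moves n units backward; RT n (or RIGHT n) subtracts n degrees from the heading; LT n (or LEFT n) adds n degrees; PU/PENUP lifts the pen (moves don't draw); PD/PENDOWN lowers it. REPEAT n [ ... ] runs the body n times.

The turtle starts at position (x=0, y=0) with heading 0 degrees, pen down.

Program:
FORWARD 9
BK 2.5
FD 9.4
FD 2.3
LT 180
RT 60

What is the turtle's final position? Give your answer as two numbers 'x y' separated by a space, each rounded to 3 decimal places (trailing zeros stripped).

Answer: 18.2 0

Derivation:
Executing turtle program step by step:
Start: pos=(0,0), heading=0, pen down
FD 9: (0,0) -> (9,0) [heading=0, draw]
BK 2.5: (9,0) -> (6.5,0) [heading=0, draw]
FD 9.4: (6.5,0) -> (15.9,0) [heading=0, draw]
FD 2.3: (15.9,0) -> (18.2,0) [heading=0, draw]
LT 180: heading 0 -> 180
RT 60: heading 180 -> 120
Final: pos=(18.2,0), heading=120, 4 segment(s) drawn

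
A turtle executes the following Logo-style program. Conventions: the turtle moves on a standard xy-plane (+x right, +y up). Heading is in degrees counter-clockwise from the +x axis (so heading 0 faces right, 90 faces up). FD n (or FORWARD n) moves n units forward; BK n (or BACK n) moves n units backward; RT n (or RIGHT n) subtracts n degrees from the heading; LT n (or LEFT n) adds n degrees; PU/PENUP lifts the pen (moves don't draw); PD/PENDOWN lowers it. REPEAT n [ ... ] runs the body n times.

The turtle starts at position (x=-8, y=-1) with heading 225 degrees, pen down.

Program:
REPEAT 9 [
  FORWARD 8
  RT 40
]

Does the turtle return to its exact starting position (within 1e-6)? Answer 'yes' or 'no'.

Answer: yes

Derivation:
Executing turtle program step by step:
Start: pos=(-8,-1), heading=225, pen down
REPEAT 9 [
  -- iteration 1/9 --
  FD 8: (-8,-1) -> (-13.657,-6.657) [heading=225, draw]
  RT 40: heading 225 -> 185
  -- iteration 2/9 --
  FD 8: (-13.657,-6.657) -> (-21.626,-7.354) [heading=185, draw]
  RT 40: heading 185 -> 145
  -- iteration 3/9 --
  FD 8: (-21.626,-7.354) -> (-28.18,-2.765) [heading=145, draw]
  RT 40: heading 145 -> 105
  -- iteration 4/9 --
  FD 8: (-28.18,-2.765) -> (-30.25,4.962) [heading=105, draw]
  RT 40: heading 105 -> 65
  -- iteration 5/9 --
  FD 8: (-30.25,4.962) -> (-26.869,12.212) [heading=65, draw]
  RT 40: heading 65 -> 25
  -- iteration 6/9 --
  FD 8: (-26.869,12.212) -> (-19.619,15.593) [heading=25, draw]
  RT 40: heading 25 -> 345
  -- iteration 7/9 --
  FD 8: (-19.619,15.593) -> (-11.891,13.523) [heading=345, draw]
  RT 40: heading 345 -> 305
  -- iteration 8/9 --
  FD 8: (-11.891,13.523) -> (-7.303,6.97) [heading=305, draw]
  RT 40: heading 305 -> 265
  -- iteration 9/9 --
  FD 8: (-7.303,6.97) -> (-8,-1) [heading=265, draw]
  RT 40: heading 265 -> 225
]
Final: pos=(-8,-1), heading=225, 9 segment(s) drawn

Start position: (-8, -1)
Final position: (-8, -1)
Distance = 0; < 1e-6 -> CLOSED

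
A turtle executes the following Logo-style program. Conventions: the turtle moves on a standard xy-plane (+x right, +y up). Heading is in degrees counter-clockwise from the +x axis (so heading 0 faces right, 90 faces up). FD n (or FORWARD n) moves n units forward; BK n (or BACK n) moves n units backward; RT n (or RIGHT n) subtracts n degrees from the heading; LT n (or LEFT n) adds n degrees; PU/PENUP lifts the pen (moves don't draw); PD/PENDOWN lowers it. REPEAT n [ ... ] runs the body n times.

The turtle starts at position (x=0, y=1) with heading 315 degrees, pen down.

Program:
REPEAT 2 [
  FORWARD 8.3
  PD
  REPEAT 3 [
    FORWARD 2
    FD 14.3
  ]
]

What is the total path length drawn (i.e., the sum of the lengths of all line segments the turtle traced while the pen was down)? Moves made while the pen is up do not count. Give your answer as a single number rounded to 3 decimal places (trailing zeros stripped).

Executing turtle program step by step:
Start: pos=(0,1), heading=315, pen down
REPEAT 2 [
  -- iteration 1/2 --
  FD 8.3: (0,1) -> (5.869,-4.869) [heading=315, draw]
  PD: pen down
  REPEAT 3 [
    -- iteration 1/3 --
    FD 2: (5.869,-4.869) -> (7.283,-6.283) [heading=315, draw]
    FD 14.3: (7.283,-6.283) -> (17.395,-16.395) [heading=315, draw]
    -- iteration 2/3 --
    FD 2: (17.395,-16.395) -> (18.809,-17.809) [heading=315, draw]
    FD 14.3: (18.809,-17.809) -> (28.921,-27.921) [heading=315, draw]
    -- iteration 3/3 --
    FD 2: (28.921,-27.921) -> (30.335,-29.335) [heading=315, draw]
    FD 14.3: (30.335,-29.335) -> (40.447,-39.447) [heading=315, draw]
  ]
  -- iteration 2/2 --
  FD 8.3: (40.447,-39.447) -> (46.315,-45.315) [heading=315, draw]
  PD: pen down
  REPEAT 3 [
    -- iteration 1/3 --
    FD 2: (46.315,-45.315) -> (47.73,-46.73) [heading=315, draw]
    FD 14.3: (47.73,-46.73) -> (57.841,-56.841) [heading=315, draw]
    -- iteration 2/3 --
    FD 2: (57.841,-56.841) -> (59.256,-58.256) [heading=315, draw]
    FD 14.3: (59.256,-58.256) -> (69.367,-68.367) [heading=315, draw]
    -- iteration 3/3 --
    FD 2: (69.367,-68.367) -> (70.781,-69.781) [heading=315, draw]
    FD 14.3: (70.781,-69.781) -> (80.893,-79.893) [heading=315, draw]
  ]
]
Final: pos=(80.893,-79.893), heading=315, 14 segment(s) drawn

Segment lengths:
  seg 1: (0,1) -> (5.869,-4.869), length = 8.3
  seg 2: (5.869,-4.869) -> (7.283,-6.283), length = 2
  seg 3: (7.283,-6.283) -> (17.395,-16.395), length = 14.3
  seg 4: (17.395,-16.395) -> (18.809,-17.809), length = 2
  seg 5: (18.809,-17.809) -> (28.921,-27.921), length = 14.3
  seg 6: (28.921,-27.921) -> (30.335,-29.335), length = 2
  seg 7: (30.335,-29.335) -> (40.447,-39.447), length = 14.3
  seg 8: (40.447,-39.447) -> (46.315,-45.315), length = 8.3
  seg 9: (46.315,-45.315) -> (47.73,-46.73), length = 2
  seg 10: (47.73,-46.73) -> (57.841,-56.841), length = 14.3
  seg 11: (57.841,-56.841) -> (59.256,-58.256), length = 2
  seg 12: (59.256,-58.256) -> (69.367,-68.367), length = 14.3
  seg 13: (69.367,-68.367) -> (70.781,-69.781), length = 2
  seg 14: (70.781,-69.781) -> (80.893,-79.893), length = 14.3
Total = 114.4

Answer: 114.4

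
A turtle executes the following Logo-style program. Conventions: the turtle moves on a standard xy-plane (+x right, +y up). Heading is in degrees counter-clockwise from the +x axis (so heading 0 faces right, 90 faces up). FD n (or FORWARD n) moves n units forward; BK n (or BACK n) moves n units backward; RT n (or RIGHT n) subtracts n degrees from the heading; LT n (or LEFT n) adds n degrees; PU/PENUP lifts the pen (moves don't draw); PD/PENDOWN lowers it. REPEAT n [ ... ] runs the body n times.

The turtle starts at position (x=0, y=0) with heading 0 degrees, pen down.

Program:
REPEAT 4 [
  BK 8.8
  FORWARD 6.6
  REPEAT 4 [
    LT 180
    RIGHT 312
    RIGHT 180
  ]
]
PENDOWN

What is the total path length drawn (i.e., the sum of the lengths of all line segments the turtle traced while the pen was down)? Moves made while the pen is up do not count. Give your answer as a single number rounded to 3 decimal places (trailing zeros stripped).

Answer: 61.6

Derivation:
Executing turtle program step by step:
Start: pos=(0,0), heading=0, pen down
REPEAT 4 [
  -- iteration 1/4 --
  BK 8.8: (0,0) -> (-8.8,0) [heading=0, draw]
  FD 6.6: (-8.8,0) -> (-2.2,0) [heading=0, draw]
  REPEAT 4 [
    -- iteration 1/4 --
    LT 180: heading 0 -> 180
    RT 312: heading 180 -> 228
    RT 180: heading 228 -> 48
    -- iteration 2/4 --
    LT 180: heading 48 -> 228
    RT 312: heading 228 -> 276
    RT 180: heading 276 -> 96
    -- iteration 3/4 --
    LT 180: heading 96 -> 276
    RT 312: heading 276 -> 324
    RT 180: heading 324 -> 144
    -- iteration 4/4 --
    LT 180: heading 144 -> 324
    RT 312: heading 324 -> 12
    RT 180: heading 12 -> 192
  ]
  -- iteration 2/4 --
  BK 8.8: (-2.2,0) -> (6.408,1.83) [heading=192, draw]
  FD 6.6: (6.408,1.83) -> (-0.048,0.457) [heading=192, draw]
  REPEAT 4 [
    -- iteration 1/4 --
    LT 180: heading 192 -> 12
    RT 312: heading 12 -> 60
    RT 180: heading 60 -> 240
    -- iteration 2/4 --
    LT 180: heading 240 -> 60
    RT 312: heading 60 -> 108
    RT 180: heading 108 -> 288
    -- iteration 3/4 --
    LT 180: heading 288 -> 108
    RT 312: heading 108 -> 156
    RT 180: heading 156 -> 336
    -- iteration 4/4 --
    LT 180: heading 336 -> 156
    RT 312: heading 156 -> 204
    RT 180: heading 204 -> 24
  ]
  -- iteration 3/4 --
  BK 8.8: (-0.048,0.457) -> (-8.087,-3.122) [heading=24, draw]
  FD 6.6: (-8.087,-3.122) -> (-2.058,-0.437) [heading=24, draw]
  REPEAT 4 [
    -- iteration 1/4 --
    LT 180: heading 24 -> 204
    RT 312: heading 204 -> 252
    RT 180: heading 252 -> 72
    -- iteration 2/4 --
    LT 180: heading 72 -> 252
    RT 312: heading 252 -> 300
    RT 180: heading 300 -> 120
    -- iteration 3/4 --
    LT 180: heading 120 -> 300
    RT 312: heading 300 -> 348
    RT 180: heading 348 -> 168
    -- iteration 4/4 --
    LT 180: heading 168 -> 348
    RT 312: heading 348 -> 36
    RT 180: heading 36 -> 216
  ]
  -- iteration 4/4 --
  BK 8.8: (-2.058,-0.437) -> (5.061,4.735) [heading=216, draw]
  FD 6.6: (5.061,4.735) -> (-0.278,0.856) [heading=216, draw]
  REPEAT 4 [
    -- iteration 1/4 --
    LT 180: heading 216 -> 36
    RT 312: heading 36 -> 84
    RT 180: heading 84 -> 264
    -- iteration 2/4 --
    LT 180: heading 264 -> 84
    RT 312: heading 84 -> 132
    RT 180: heading 132 -> 312
    -- iteration 3/4 --
    LT 180: heading 312 -> 132
    RT 312: heading 132 -> 180
    RT 180: heading 180 -> 0
    -- iteration 4/4 --
    LT 180: heading 0 -> 180
    RT 312: heading 180 -> 228
    RT 180: heading 228 -> 48
  ]
]
PD: pen down
Final: pos=(-0.278,0.856), heading=48, 8 segment(s) drawn

Segment lengths:
  seg 1: (0,0) -> (-8.8,0), length = 8.8
  seg 2: (-8.8,0) -> (-2.2,0), length = 6.6
  seg 3: (-2.2,0) -> (6.408,1.83), length = 8.8
  seg 4: (6.408,1.83) -> (-0.048,0.457), length = 6.6
  seg 5: (-0.048,0.457) -> (-8.087,-3.122), length = 8.8
  seg 6: (-8.087,-3.122) -> (-2.058,-0.437), length = 6.6
  seg 7: (-2.058,-0.437) -> (5.061,4.735), length = 8.8
  seg 8: (5.061,4.735) -> (-0.278,0.856), length = 6.6
Total = 61.6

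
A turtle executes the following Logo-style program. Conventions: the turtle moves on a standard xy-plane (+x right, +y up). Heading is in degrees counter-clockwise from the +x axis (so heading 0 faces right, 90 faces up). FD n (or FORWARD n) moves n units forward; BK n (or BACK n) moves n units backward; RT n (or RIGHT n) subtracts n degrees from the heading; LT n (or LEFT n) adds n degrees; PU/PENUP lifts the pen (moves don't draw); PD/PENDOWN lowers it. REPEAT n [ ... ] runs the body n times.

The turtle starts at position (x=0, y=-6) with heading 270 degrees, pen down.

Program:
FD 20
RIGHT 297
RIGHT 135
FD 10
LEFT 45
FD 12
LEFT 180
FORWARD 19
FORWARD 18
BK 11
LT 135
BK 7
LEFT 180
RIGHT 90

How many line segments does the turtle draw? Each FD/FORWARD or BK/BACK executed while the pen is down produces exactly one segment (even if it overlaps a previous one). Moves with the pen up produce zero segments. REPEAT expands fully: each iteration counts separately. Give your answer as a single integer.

Executing turtle program step by step:
Start: pos=(0,-6), heading=270, pen down
FD 20: (0,-6) -> (0,-26) [heading=270, draw]
RT 297: heading 270 -> 333
RT 135: heading 333 -> 198
FD 10: (0,-26) -> (-9.511,-29.09) [heading=198, draw]
LT 45: heading 198 -> 243
FD 12: (-9.511,-29.09) -> (-14.958,-39.782) [heading=243, draw]
LT 180: heading 243 -> 63
FD 19: (-14.958,-39.782) -> (-6.333,-22.853) [heading=63, draw]
FD 18: (-6.333,-22.853) -> (1.839,-6.815) [heading=63, draw]
BK 11: (1.839,-6.815) -> (-3.155,-16.616) [heading=63, draw]
LT 135: heading 63 -> 198
BK 7: (-3.155,-16.616) -> (3.503,-14.453) [heading=198, draw]
LT 180: heading 198 -> 18
RT 90: heading 18 -> 288
Final: pos=(3.503,-14.453), heading=288, 7 segment(s) drawn
Segments drawn: 7

Answer: 7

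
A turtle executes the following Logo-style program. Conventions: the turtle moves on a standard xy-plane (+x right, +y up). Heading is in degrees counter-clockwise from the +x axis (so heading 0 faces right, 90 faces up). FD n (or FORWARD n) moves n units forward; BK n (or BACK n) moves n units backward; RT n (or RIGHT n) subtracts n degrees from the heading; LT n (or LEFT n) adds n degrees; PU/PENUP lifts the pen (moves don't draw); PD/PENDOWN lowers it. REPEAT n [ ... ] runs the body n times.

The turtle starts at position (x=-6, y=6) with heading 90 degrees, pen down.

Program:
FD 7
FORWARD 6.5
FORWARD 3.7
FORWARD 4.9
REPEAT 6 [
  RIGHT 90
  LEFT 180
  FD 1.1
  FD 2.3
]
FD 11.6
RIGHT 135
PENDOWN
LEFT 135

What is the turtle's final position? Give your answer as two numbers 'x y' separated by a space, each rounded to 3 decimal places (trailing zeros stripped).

Executing turtle program step by step:
Start: pos=(-6,6), heading=90, pen down
FD 7: (-6,6) -> (-6,13) [heading=90, draw]
FD 6.5: (-6,13) -> (-6,19.5) [heading=90, draw]
FD 3.7: (-6,19.5) -> (-6,23.2) [heading=90, draw]
FD 4.9: (-6,23.2) -> (-6,28.1) [heading=90, draw]
REPEAT 6 [
  -- iteration 1/6 --
  RT 90: heading 90 -> 0
  LT 180: heading 0 -> 180
  FD 1.1: (-6,28.1) -> (-7.1,28.1) [heading=180, draw]
  FD 2.3: (-7.1,28.1) -> (-9.4,28.1) [heading=180, draw]
  -- iteration 2/6 --
  RT 90: heading 180 -> 90
  LT 180: heading 90 -> 270
  FD 1.1: (-9.4,28.1) -> (-9.4,27) [heading=270, draw]
  FD 2.3: (-9.4,27) -> (-9.4,24.7) [heading=270, draw]
  -- iteration 3/6 --
  RT 90: heading 270 -> 180
  LT 180: heading 180 -> 0
  FD 1.1: (-9.4,24.7) -> (-8.3,24.7) [heading=0, draw]
  FD 2.3: (-8.3,24.7) -> (-6,24.7) [heading=0, draw]
  -- iteration 4/6 --
  RT 90: heading 0 -> 270
  LT 180: heading 270 -> 90
  FD 1.1: (-6,24.7) -> (-6,25.8) [heading=90, draw]
  FD 2.3: (-6,25.8) -> (-6,28.1) [heading=90, draw]
  -- iteration 5/6 --
  RT 90: heading 90 -> 0
  LT 180: heading 0 -> 180
  FD 1.1: (-6,28.1) -> (-7.1,28.1) [heading=180, draw]
  FD 2.3: (-7.1,28.1) -> (-9.4,28.1) [heading=180, draw]
  -- iteration 6/6 --
  RT 90: heading 180 -> 90
  LT 180: heading 90 -> 270
  FD 1.1: (-9.4,28.1) -> (-9.4,27) [heading=270, draw]
  FD 2.3: (-9.4,27) -> (-9.4,24.7) [heading=270, draw]
]
FD 11.6: (-9.4,24.7) -> (-9.4,13.1) [heading=270, draw]
RT 135: heading 270 -> 135
PD: pen down
LT 135: heading 135 -> 270
Final: pos=(-9.4,13.1), heading=270, 17 segment(s) drawn

Answer: -9.4 13.1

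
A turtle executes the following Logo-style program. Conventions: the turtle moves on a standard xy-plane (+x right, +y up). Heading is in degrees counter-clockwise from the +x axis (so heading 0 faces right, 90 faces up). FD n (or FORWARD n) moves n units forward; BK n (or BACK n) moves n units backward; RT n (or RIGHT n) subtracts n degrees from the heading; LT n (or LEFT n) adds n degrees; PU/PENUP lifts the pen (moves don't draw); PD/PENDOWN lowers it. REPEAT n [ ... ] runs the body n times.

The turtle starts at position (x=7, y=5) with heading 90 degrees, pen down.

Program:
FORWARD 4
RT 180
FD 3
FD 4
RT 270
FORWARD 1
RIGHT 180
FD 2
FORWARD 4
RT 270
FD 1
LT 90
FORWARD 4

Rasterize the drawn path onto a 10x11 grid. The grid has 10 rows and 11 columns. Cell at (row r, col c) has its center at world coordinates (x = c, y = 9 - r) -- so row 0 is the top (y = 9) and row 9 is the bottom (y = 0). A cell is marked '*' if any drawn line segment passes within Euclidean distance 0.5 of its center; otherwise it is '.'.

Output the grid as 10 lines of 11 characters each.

Segment 0: (7,5) -> (7,9)
Segment 1: (7,9) -> (7,6)
Segment 2: (7,6) -> (7,2)
Segment 3: (7,2) -> (8,2)
Segment 4: (8,2) -> (6,2)
Segment 5: (6,2) -> (2,2)
Segment 6: (2,2) -> (2,1)
Segment 7: (2,1) -> (6,1)

Answer: .......*...
.......*...
.......*...
.......*...
.......*...
.......*...
.......*...
..*******..
..*****....
...........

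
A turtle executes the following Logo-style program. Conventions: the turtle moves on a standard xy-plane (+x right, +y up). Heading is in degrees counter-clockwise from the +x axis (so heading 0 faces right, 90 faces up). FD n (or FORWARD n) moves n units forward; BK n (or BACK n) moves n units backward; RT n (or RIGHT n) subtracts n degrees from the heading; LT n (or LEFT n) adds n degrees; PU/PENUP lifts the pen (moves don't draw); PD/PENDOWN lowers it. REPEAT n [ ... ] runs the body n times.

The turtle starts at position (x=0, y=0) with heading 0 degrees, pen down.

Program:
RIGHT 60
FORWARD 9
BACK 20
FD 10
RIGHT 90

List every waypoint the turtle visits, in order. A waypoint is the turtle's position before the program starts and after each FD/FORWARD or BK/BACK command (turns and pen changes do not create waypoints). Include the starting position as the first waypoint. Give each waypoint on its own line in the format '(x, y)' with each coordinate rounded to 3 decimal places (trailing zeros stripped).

Executing turtle program step by step:
Start: pos=(0,0), heading=0, pen down
RT 60: heading 0 -> 300
FD 9: (0,0) -> (4.5,-7.794) [heading=300, draw]
BK 20: (4.5,-7.794) -> (-5.5,9.526) [heading=300, draw]
FD 10: (-5.5,9.526) -> (-0.5,0.866) [heading=300, draw]
RT 90: heading 300 -> 210
Final: pos=(-0.5,0.866), heading=210, 3 segment(s) drawn
Waypoints (4 total):
(0, 0)
(4.5, -7.794)
(-5.5, 9.526)
(-0.5, 0.866)

Answer: (0, 0)
(4.5, -7.794)
(-5.5, 9.526)
(-0.5, 0.866)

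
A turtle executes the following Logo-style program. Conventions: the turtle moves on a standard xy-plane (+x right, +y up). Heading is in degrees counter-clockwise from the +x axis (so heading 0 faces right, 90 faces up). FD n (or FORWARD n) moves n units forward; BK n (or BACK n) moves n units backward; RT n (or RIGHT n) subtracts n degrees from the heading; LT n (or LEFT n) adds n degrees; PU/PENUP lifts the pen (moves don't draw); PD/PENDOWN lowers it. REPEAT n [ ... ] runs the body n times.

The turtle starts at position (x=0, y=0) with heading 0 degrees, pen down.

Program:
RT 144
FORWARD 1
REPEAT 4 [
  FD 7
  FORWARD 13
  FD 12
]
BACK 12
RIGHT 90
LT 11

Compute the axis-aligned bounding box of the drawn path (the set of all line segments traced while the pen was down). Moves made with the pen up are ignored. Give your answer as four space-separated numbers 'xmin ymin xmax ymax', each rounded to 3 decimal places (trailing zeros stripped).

Answer: -104.363 -75.824 0 0

Derivation:
Executing turtle program step by step:
Start: pos=(0,0), heading=0, pen down
RT 144: heading 0 -> 216
FD 1: (0,0) -> (-0.809,-0.588) [heading=216, draw]
REPEAT 4 [
  -- iteration 1/4 --
  FD 7: (-0.809,-0.588) -> (-6.472,-4.702) [heading=216, draw]
  FD 13: (-6.472,-4.702) -> (-16.989,-12.343) [heading=216, draw]
  FD 12: (-16.989,-12.343) -> (-26.698,-19.397) [heading=216, draw]
  -- iteration 2/4 --
  FD 7: (-26.698,-19.397) -> (-32.361,-23.511) [heading=216, draw]
  FD 13: (-32.361,-23.511) -> (-42.878,-31.153) [heading=216, draw]
  FD 12: (-42.878,-31.153) -> (-52.586,-38.206) [heading=216, draw]
  -- iteration 3/4 --
  FD 7: (-52.586,-38.206) -> (-58.249,-42.321) [heading=216, draw]
  FD 13: (-58.249,-42.321) -> (-68.766,-49.962) [heading=216, draw]
  FD 12: (-68.766,-49.962) -> (-78.475,-57.015) [heading=216, draw]
  -- iteration 4/4 --
  FD 7: (-78.475,-57.015) -> (-84.138,-61.13) [heading=216, draw]
  FD 13: (-84.138,-61.13) -> (-94.655,-68.771) [heading=216, draw]
  FD 12: (-94.655,-68.771) -> (-104.363,-75.824) [heading=216, draw]
]
BK 12: (-104.363,-75.824) -> (-94.655,-68.771) [heading=216, draw]
RT 90: heading 216 -> 126
LT 11: heading 126 -> 137
Final: pos=(-94.655,-68.771), heading=137, 14 segment(s) drawn

Segment endpoints: x in {-104.363, -94.655, -84.138, -78.475, -68.766, -58.249, -52.586, -42.878, -32.361, -26.698, -16.989, -6.472, -0.809, 0}, y in {-75.824, -68.771, -61.13, -57.015, -49.962, -42.321, -38.206, -31.153, -23.511, -19.397, -12.343, -4.702, -0.588, 0}
xmin=-104.363, ymin=-75.824, xmax=0, ymax=0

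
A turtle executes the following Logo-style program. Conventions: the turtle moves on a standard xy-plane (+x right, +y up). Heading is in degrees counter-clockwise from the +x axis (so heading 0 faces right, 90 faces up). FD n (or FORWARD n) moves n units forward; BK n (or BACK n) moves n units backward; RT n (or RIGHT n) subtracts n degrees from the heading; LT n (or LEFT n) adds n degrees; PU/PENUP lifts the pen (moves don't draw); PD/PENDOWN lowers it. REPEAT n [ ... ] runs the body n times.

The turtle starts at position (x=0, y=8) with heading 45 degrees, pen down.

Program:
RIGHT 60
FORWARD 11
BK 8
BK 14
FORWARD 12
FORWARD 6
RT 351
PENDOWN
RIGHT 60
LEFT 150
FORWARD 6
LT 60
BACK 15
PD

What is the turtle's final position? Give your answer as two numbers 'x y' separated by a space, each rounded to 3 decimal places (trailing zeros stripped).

Executing turtle program step by step:
Start: pos=(0,8), heading=45, pen down
RT 60: heading 45 -> 345
FD 11: (0,8) -> (10.625,5.153) [heading=345, draw]
BK 8: (10.625,5.153) -> (2.898,7.224) [heading=345, draw]
BK 14: (2.898,7.224) -> (-10.625,10.847) [heading=345, draw]
FD 12: (-10.625,10.847) -> (0.966,7.741) [heading=345, draw]
FD 6: (0.966,7.741) -> (6.761,6.188) [heading=345, draw]
RT 351: heading 345 -> 354
PD: pen down
RT 60: heading 354 -> 294
LT 150: heading 294 -> 84
FD 6: (6.761,6.188) -> (7.389,12.155) [heading=84, draw]
LT 60: heading 84 -> 144
BK 15: (7.389,12.155) -> (19.524,3.339) [heading=144, draw]
PD: pen down
Final: pos=(19.524,3.339), heading=144, 7 segment(s) drawn

Answer: 19.524 3.339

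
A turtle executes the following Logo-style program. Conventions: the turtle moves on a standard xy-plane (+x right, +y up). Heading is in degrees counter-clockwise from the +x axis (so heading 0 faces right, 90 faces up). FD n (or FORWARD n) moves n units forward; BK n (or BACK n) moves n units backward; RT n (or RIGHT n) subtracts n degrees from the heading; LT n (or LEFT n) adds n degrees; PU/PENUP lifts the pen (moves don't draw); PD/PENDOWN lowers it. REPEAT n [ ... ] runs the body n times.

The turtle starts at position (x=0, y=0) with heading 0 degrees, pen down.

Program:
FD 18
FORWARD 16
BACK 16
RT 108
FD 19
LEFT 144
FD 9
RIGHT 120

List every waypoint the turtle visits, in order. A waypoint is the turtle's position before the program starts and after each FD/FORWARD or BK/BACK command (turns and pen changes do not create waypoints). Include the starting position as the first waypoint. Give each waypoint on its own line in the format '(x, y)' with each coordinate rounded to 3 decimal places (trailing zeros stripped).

Executing turtle program step by step:
Start: pos=(0,0), heading=0, pen down
FD 18: (0,0) -> (18,0) [heading=0, draw]
FD 16: (18,0) -> (34,0) [heading=0, draw]
BK 16: (34,0) -> (18,0) [heading=0, draw]
RT 108: heading 0 -> 252
FD 19: (18,0) -> (12.129,-18.07) [heading=252, draw]
LT 144: heading 252 -> 36
FD 9: (12.129,-18.07) -> (19.41,-12.78) [heading=36, draw]
RT 120: heading 36 -> 276
Final: pos=(19.41,-12.78), heading=276, 5 segment(s) drawn
Waypoints (6 total):
(0, 0)
(18, 0)
(34, 0)
(18, 0)
(12.129, -18.07)
(19.41, -12.78)

Answer: (0, 0)
(18, 0)
(34, 0)
(18, 0)
(12.129, -18.07)
(19.41, -12.78)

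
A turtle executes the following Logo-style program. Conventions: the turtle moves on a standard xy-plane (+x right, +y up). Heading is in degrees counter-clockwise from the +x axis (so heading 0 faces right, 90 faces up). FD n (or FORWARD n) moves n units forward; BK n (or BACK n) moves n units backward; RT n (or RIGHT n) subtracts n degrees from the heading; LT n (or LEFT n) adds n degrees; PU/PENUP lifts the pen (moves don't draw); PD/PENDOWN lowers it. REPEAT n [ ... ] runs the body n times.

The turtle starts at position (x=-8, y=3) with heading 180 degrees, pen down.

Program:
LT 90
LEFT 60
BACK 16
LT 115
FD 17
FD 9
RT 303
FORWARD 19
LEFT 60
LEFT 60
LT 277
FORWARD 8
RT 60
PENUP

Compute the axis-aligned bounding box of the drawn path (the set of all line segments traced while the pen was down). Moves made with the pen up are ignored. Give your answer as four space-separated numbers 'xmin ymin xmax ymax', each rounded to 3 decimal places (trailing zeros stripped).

Answer: -42.561 3 -8 48.738

Derivation:
Executing turtle program step by step:
Start: pos=(-8,3), heading=180, pen down
LT 90: heading 180 -> 270
LT 60: heading 270 -> 330
BK 16: (-8,3) -> (-21.856,11) [heading=330, draw]
LT 115: heading 330 -> 85
FD 17: (-21.856,11) -> (-20.375,27.935) [heading=85, draw]
FD 9: (-20.375,27.935) -> (-19.59,36.901) [heading=85, draw]
RT 303: heading 85 -> 142
FD 19: (-19.59,36.901) -> (-34.563,48.599) [heading=142, draw]
LT 60: heading 142 -> 202
LT 60: heading 202 -> 262
LT 277: heading 262 -> 179
FD 8: (-34.563,48.599) -> (-42.561,48.738) [heading=179, draw]
RT 60: heading 179 -> 119
PU: pen up
Final: pos=(-42.561,48.738), heading=119, 5 segment(s) drawn

Segment endpoints: x in {-42.561, -34.563, -21.856, -20.375, -19.59, -8}, y in {3, 11, 27.935, 36.901, 48.599, 48.738}
xmin=-42.561, ymin=3, xmax=-8, ymax=48.738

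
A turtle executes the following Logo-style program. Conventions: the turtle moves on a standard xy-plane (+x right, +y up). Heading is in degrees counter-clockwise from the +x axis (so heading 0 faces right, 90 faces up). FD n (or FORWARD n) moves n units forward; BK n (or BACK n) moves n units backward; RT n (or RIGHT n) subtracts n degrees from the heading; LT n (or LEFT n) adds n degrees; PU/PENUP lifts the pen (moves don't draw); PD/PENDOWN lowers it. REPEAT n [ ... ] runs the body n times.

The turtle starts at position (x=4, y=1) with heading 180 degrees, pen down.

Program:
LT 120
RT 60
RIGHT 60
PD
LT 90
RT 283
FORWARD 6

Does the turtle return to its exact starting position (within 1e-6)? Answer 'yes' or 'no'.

Executing turtle program step by step:
Start: pos=(4,1), heading=180, pen down
LT 120: heading 180 -> 300
RT 60: heading 300 -> 240
RT 60: heading 240 -> 180
PD: pen down
LT 90: heading 180 -> 270
RT 283: heading 270 -> 347
FD 6: (4,1) -> (9.846,-0.35) [heading=347, draw]
Final: pos=(9.846,-0.35), heading=347, 1 segment(s) drawn

Start position: (4, 1)
Final position: (9.846, -0.35)
Distance = 6; >= 1e-6 -> NOT closed

Answer: no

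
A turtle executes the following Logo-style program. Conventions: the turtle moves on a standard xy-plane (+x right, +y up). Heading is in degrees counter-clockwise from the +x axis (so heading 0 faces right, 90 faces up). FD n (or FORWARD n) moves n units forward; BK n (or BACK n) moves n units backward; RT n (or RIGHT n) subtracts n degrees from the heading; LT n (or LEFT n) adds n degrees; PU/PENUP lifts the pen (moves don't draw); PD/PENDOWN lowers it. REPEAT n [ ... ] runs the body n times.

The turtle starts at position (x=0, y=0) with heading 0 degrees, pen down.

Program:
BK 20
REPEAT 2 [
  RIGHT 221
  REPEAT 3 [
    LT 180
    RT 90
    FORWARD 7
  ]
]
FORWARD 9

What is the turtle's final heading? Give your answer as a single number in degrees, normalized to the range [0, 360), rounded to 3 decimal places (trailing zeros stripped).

Answer: 98

Derivation:
Executing turtle program step by step:
Start: pos=(0,0), heading=0, pen down
BK 20: (0,0) -> (-20,0) [heading=0, draw]
REPEAT 2 [
  -- iteration 1/2 --
  RT 221: heading 0 -> 139
  REPEAT 3 [
    -- iteration 1/3 --
    LT 180: heading 139 -> 319
    RT 90: heading 319 -> 229
    FD 7: (-20,0) -> (-24.592,-5.283) [heading=229, draw]
    -- iteration 2/3 --
    LT 180: heading 229 -> 49
    RT 90: heading 49 -> 319
    FD 7: (-24.592,-5.283) -> (-19.309,-9.875) [heading=319, draw]
    -- iteration 3/3 --
    LT 180: heading 319 -> 139
    RT 90: heading 139 -> 49
    FD 7: (-19.309,-9.875) -> (-14.717,-4.592) [heading=49, draw]
  ]
  -- iteration 2/2 --
  RT 221: heading 49 -> 188
  REPEAT 3 [
    -- iteration 1/3 --
    LT 180: heading 188 -> 8
    RT 90: heading 8 -> 278
    FD 7: (-14.717,-4.592) -> (-13.743,-11.524) [heading=278, draw]
    -- iteration 2/3 --
    LT 180: heading 278 -> 98
    RT 90: heading 98 -> 8
    FD 7: (-13.743,-11.524) -> (-6.811,-10.55) [heading=8, draw]
    -- iteration 3/3 --
    LT 180: heading 8 -> 188
    RT 90: heading 188 -> 98
    FD 7: (-6.811,-10.55) -> (-7.785,-3.618) [heading=98, draw]
  ]
]
FD 9: (-7.785,-3.618) -> (-9.038,5.294) [heading=98, draw]
Final: pos=(-9.038,5.294), heading=98, 8 segment(s) drawn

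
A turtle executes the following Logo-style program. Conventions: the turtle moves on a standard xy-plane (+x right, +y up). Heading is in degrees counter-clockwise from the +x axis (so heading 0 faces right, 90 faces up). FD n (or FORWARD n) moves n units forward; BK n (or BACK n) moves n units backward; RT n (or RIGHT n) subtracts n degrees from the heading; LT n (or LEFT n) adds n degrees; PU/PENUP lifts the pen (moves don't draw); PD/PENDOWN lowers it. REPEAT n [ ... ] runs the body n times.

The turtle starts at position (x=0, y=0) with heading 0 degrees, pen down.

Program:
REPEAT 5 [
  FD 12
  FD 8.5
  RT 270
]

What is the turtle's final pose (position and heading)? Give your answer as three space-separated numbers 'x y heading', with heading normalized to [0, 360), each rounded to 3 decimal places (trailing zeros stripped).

Answer: 20.5 0 90

Derivation:
Executing turtle program step by step:
Start: pos=(0,0), heading=0, pen down
REPEAT 5 [
  -- iteration 1/5 --
  FD 12: (0,0) -> (12,0) [heading=0, draw]
  FD 8.5: (12,0) -> (20.5,0) [heading=0, draw]
  RT 270: heading 0 -> 90
  -- iteration 2/5 --
  FD 12: (20.5,0) -> (20.5,12) [heading=90, draw]
  FD 8.5: (20.5,12) -> (20.5,20.5) [heading=90, draw]
  RT 270: heading 90 -> 180
  -- iteration 3/5 --
  FD 12: (20.5,20.5) -> (8.5,20.5) [heading=180, draw]
  FD 8.5: (8.5,20.5) -> (0,20.5) [heading=180, draw]
  RT 270: heading 180 -> 270
  -- iteration 4/5 --
  FD 12: (0,20.5) -> (0,8.5) [heading=270, draw]
  FD 8.5: (0,8.5) -> (0,0) [heading=270, draw]
  RT 270: heading 270 -> 0
  -- iteration 5/5 --
  FD 12: (0,0) -> (12,0) [heading=0, draw]
  FD 8.5: (12,0) -> (20.5,0) [heading=0, draw]
  RT 270: heading 0 -> 90
]
Final: pos=(20.5,0), heading=90, 10 segment(s) drawn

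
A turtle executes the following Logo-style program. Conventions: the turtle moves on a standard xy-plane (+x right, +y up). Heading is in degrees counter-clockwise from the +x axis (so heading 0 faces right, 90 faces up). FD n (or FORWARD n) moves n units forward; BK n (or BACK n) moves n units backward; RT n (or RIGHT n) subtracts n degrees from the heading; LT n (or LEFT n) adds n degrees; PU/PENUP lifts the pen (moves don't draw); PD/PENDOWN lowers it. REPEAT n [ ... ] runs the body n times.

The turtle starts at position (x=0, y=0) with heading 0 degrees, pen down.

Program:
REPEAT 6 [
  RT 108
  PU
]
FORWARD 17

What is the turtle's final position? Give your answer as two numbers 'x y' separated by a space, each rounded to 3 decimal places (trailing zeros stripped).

Answer: 5.253 16.168

Derivation:
Executing turtle program step by step:
Start: pos=(0,0), heading=0, pen down
REPEAT 6 [
  -- iteration 1/6 --
  RT 108: heading 0 -> 252
  PU: pen up
  -- iteration 2/6 --
  RT 108: heading 252 -> 144
  PU: pen up
  -- iteration 3/6 --
  RT 108: heading 144 -> 36
  PU: pen up
  -- iteration 4/6 --
  RT 108: heading 36 -> 288
  PU: pen up
  -- iteration 5/6 --
  RT 108: heading 288 -> 180
  PU: pen up
  -- iteration 6/6 --
  RT 108: heading 180 -> 72
  PU: pen up
]
FD 17: (0,0) -> (5.253,16.168) [heading=72, move]
Final: pos=(5.253,16.168), heading=72, 0 segment(s) drawn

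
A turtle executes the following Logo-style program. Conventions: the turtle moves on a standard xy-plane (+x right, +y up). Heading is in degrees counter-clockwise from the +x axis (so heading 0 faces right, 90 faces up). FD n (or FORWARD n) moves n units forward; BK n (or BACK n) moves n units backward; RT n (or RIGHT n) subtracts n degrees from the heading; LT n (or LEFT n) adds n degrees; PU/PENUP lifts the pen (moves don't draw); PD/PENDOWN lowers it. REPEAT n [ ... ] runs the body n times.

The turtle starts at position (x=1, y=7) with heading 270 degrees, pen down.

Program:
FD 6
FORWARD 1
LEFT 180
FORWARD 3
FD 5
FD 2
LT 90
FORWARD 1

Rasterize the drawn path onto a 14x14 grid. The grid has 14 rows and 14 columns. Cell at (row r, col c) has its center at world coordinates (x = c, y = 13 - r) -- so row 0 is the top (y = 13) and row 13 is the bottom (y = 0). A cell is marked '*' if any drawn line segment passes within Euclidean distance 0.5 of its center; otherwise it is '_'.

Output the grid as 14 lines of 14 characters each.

Answer: ______________
______________
______________
**____________
_*____________
_*____________
_*____________
_*____________
_*____________
_*____________
_*____________
_*____________
_*____________
_*____________

Derivation:
Segment 0: (1,7) -> (1,1)
Segment 1: (1,1) -> (1,0)
Segment 2: (1,0) -> (1,3)
Segment 3: (1,3) -> (1,8)
Segment 4: (1,8) -> (1,10)
Segment 5: (1,10) -> (0,10)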